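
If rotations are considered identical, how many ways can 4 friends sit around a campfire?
Circular: fix one position, arrange the rest. (4-1)! = 6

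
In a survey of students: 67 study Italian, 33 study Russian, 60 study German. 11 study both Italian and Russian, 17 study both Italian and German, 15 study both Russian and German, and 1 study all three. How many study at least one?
|A∪B∪C| = 67+33+60-11-17-15+1 = 118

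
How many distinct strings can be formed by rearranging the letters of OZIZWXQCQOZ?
11! / (3! × 1! × 1! × 1! × 2! × 2! × 1!) = 1663200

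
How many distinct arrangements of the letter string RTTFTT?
6! / (1! × 1! × 4!) = 30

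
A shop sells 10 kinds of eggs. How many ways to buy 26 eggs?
C(26+10-1, 10-1) = C(35, 9) = 70607460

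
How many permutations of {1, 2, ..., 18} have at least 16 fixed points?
Exactly j fixed points: C(18,j)·!(18-j); sum over j ≥ 16 (derangement numbers via !m = (m-1)·(!(m-1) + !(m-2)): !0..!2 = 1, 0, 1). Σ_{j=16}^{18} C(18,j)·!(18-j) = C(18,16)·!2 + C(18,17)·!1 + C(18,18)·!0 = 153·1 + 18·0 + 1·1 = 154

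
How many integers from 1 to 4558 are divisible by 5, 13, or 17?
⌊4558/5⌋+⌊4558/13⌋+⌊4558/17⌋ - ⌊4558/65⌋-⌊4558/85⌋-⌊4558/221⌋ + ⌊4558/1105⌋ = 911+350+268 - 70-53-20 + 4 = 1390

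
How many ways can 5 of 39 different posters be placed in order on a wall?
P(39,5) = 39!/(39-5)! = 69090840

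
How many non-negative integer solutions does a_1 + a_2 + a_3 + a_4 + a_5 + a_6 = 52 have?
C(52+6-1, 6-1) = C(57, 5) = 4187106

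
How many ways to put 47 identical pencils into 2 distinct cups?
C(47+2-1, 2-1) = C(48, 1) = 48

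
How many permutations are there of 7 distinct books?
7! = 5040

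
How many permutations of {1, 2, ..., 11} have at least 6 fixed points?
Exactly j fixed points: C(11,j)·!(11-j); sum over j ≥ 6 (derangement numbers via !m = (m-1)·(!(m-1) + !(m-2)): !0..!5 = 1, 0, 1, 2, 9, 44). Σ_{j=6}^{11} C(11,j)·!(11-j) = C(11,6)·!5 + C(11,7)·!4 + C(11,8)·!3 + C(11,9)·!2 + C(11,10)·!1 + C(11,11)·!0 = 462·44 + 330·9 + 165·2 + 55·1 + 11·0 + 1·1 = 23684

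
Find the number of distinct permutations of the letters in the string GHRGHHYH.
8! / (1! × 4! × 2! × 1!) = 840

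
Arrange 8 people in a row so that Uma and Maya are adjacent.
Treat as block: (8-1)! × 2! = 5040 × 2 = 10080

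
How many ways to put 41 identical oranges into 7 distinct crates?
C(41+7-1, 7-1) = C(47, 6) = 10737573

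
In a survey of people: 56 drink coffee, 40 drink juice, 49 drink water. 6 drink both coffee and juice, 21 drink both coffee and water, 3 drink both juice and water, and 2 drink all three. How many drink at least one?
|A∪B∪C| = 56+40+49-6-21-3+2 = 117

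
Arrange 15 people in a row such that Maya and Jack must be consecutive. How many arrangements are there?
Treat the 2 as one block: (15-2+1)! × 2! = 87178291200 × 2 = 174356582400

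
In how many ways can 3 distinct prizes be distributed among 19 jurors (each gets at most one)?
P(19,3) = 19!/(19-3)! = 5814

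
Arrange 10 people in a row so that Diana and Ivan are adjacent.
Treat as block: (10-1)! × 2! = 362880 × 2 = 725760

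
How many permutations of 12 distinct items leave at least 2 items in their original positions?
Exactly j fixed points: C(12,j)·!(12-j); sum over j ≥ 2 (derangement numbers via !m = (m-1)·(!(m-1) + !(m-2)): !0..!10 = 1, 0, 1, 2, 9, 44, 265, 1854, 14833, 133496, 1334961). Σ_{j=2}^{12} C(12,j)·!(12-j) = C(12,2)·!10 + C(12,3)·!9 + C(12,4)·!8 + C(12,5)·!7 + C(12,6)·!6 + C(12,7)·!5 + C(12,8)·!4 + C(12,9)·!3 + C(12,10)·!2 + C(12,11)·!1 + C(12,12)·!0 = 66·1334961 + 220·133496 + 495·14833 + 792·1854 + 924·265 + 792·44 + 495·9 + 220·2 + 66·1 + 12·0 + 1·1 = 126571919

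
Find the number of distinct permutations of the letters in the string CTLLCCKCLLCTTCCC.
16! / (8! × 1! × 4! × 3!) = 3603600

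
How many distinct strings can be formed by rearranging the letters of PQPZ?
4! / (1! × 2! × 1!) = 12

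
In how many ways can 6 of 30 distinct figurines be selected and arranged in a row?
P(30,6) = 30!/(30-6)! = 427518000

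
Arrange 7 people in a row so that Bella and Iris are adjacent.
Treat as block: (7-1)! × 2! = 720 × 2 = 1440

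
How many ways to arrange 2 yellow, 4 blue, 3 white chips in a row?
9! / (2! × 4! × 3!) = 1260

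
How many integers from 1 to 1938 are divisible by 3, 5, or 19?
⌊1938/3⌋+⌊1938/5⌋+⌊1938/19⌋ - ⌊1938/15⌋-⌊1938/57⌋-⌊1938/95⌋ + ⌊1938/285⌋ = 646+387+102 - 129-34-20 + 6 = 958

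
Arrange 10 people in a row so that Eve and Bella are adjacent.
Treat as block: (10-1)! × 2! = 362880 × 2 = 725760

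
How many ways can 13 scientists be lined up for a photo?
13! = 6227020800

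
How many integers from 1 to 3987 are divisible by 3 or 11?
⌊3987/3⌋ + ⌊3987/11⌋ - ⌊3987/33⌋ = 1329 + 362 - 120 = 1571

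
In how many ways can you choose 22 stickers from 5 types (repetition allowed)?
C(22+5-1, 5-1) = C(26, 4) = 14950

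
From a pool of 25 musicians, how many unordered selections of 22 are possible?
C(25,22) = 25!/(22!×3!) = 2300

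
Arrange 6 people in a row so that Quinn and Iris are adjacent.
Treat as block: (6-1)! × 2! = 120 × 2 = 240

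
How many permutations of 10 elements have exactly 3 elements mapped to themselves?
Choose the 3 fixed points C(10,3) = 120, derange the rest: !7 = Σ_{j=0}^{7} (-1)^j·7!/j! = 5040 - 5040 + 2520 - 840 + 210 - 42 + 7 - 1 = 1854. Product = 120 × 1854 = 222480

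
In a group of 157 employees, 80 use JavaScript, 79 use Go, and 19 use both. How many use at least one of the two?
|A∪B| = |A| + |B| - |A∩B| = 80 + 79 - 19 = 140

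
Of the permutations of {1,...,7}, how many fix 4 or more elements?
Exactly j fixed points: C(7,j)·!(7-j); sum over j ≥ 4 (derangement numbers via !m = (m-1)·(!(m-1) + !(m-2)): !0..!3 = 1, 0, 1, 2). Σ_{j=4}^{7} C(7,j)·!(7-j) = C(7,4)·!3 + C(7,5)·!2 + C(7,6)·!1 + C(7,7)·!0 = 35·2 + 21·1 + 7·0 + 1·1 = 92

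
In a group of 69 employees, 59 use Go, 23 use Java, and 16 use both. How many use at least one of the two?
|A∪B| = |A| + |B| - |A∩B| = 59 + 23 - 16 = 66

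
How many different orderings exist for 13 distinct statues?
13! = 6227020800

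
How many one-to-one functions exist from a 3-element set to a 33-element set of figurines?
P(33,3) = 33!/(33-3)! = 32736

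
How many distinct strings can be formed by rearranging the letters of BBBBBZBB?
8! / (7! × 1!) = 8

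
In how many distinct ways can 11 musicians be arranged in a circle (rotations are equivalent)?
Circular: fix one position, arrange the rest. (11-1)! = 3628800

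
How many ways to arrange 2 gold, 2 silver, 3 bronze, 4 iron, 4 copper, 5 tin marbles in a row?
20! / (2! × 2! × 3! × 4! × 4! × 5!) = 1466593128000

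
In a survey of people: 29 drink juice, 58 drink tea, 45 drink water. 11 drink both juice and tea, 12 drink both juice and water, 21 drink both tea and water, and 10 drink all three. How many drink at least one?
|A∪B∪C| = 29+58+45-11-12-21+10 = 98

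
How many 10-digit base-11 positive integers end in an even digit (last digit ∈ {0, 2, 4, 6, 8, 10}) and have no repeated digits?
Last∈{0,2,4,6,8,10}. Last=0: 3628800. Last nonzero: 5×9×P(9,8) = 16329600. Total = 19958400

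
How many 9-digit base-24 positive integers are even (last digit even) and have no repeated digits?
Last∈{0,2,4,6,8,10,12,14,16,18,20,22}. Last=0: 19769460480. Last nonzero: 11×22×P(22,7) = 208009105920. Total = 227778566400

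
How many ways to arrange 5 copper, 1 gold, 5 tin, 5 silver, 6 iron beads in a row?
22! / (5! × 1! × 5! × 5! × 6!) = 903421366848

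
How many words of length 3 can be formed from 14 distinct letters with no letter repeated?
P(14,3) = 14!/(14-3)! = 2184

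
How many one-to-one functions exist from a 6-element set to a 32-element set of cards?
P(32,6) = 32!/(32-6)! = 652458240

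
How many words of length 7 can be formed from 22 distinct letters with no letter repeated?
P(22,7) = 22!/(22-7)! = 859541760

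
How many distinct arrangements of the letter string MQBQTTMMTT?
10! / (4! × 1! × 2! × 3!) = 12600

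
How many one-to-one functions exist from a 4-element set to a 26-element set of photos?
P(26,4) = 26!/(26-4)! = 358800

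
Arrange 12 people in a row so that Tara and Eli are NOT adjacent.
Total - adjacent = 12! - (12-1)!×2 = 479001600 - 79833600 = 399168000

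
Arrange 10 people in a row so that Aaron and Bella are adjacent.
Treat as block: (10-1)! × 2! = 362880 × 2 = 725760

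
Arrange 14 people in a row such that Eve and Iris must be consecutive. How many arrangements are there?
Treat the 2 as one block: (14-2+1)! × 2! = 6227020800 × 2 = 12454041600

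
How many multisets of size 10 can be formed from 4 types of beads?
C(10+4-1, 4-1) = C(13, 3) = 286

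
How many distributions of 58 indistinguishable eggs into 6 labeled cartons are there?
C(58+6-1, 6-1) = C(63, 5) = 7028847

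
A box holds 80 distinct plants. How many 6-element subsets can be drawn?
C(80,6) = 80!/(6!×74!) = 300500200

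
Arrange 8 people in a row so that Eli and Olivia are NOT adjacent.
Total - adjacent = 8! - (8-1)!×2 = 40320 - 10080 = 30240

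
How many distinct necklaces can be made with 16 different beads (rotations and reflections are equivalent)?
(16-1)!/2 = 1307674368000/2 = 653837184000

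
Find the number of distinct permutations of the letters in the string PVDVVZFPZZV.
11! / (1! × 1! × 3! × 2! × 4!) = 138600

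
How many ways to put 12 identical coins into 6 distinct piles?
C(12+6-1, 6-1) = C(17, 5) = 6188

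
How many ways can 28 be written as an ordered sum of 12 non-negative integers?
C(28+12-1, 12-1) = C(39, 11) = 1676056044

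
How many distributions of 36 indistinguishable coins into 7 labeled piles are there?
C(36+7-1, 7-1) = C(42, 6) = 5245786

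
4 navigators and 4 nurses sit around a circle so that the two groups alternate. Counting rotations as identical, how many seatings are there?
Fix one of the navigators: (4-1)! ways for the remaining navigators, × 4! ways for the nurses = 6 × 24 = 144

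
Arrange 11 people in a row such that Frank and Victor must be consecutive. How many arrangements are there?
Treat the 2 as one block: (11-2+1)! × 2! = 3628800 × 2 = 7257600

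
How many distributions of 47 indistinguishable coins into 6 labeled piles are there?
C(47+6-1, 6-1) = C(52, 5) = 2598960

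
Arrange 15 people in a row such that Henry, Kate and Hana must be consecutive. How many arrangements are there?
Treat the 3 as one block: (15-3+1)! × 3! = 6227020800 × 6 = 37362124800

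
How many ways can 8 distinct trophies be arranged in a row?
8! = 40320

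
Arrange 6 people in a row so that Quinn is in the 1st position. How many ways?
Fix one position: (6-1)! = 120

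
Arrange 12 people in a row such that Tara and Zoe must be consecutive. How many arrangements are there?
Treat the 2 as one block: (12-2+1)! × 2! = 39916800 × 2 = 79833600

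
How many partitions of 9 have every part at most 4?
Let r_j(i) = number of partitions of i into parts ≤ j, for i = 0..9. r_1(i) = 1 for all i; r_j(i) = r_{j-1}(i) + r_j(i-j). Rows j = 2..4: ≤2: 1 1 2 2 3 3 4 4 5 5; ≤3: 1 1 2 3 4 5 7 8 10 12; ≤4: 1 1 2 3 5 6 9 11 15 18. r_4(9) = 18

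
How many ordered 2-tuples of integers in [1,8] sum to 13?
Coefficient of x^13 in (x + x² + ... + x^8)^2. By inclusion-exclusion on dice exceeding 8: Σ_j (-1)^j C(2,j)·C(13-1-8j, 1) = C(2,0)·C(12,1) - C(2,1)·C(4,1) = 1·12 - 2·4 = 4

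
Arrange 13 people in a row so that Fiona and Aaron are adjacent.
Treat as block: (13-1)! × 2! = 479001600 × 2 = 958003200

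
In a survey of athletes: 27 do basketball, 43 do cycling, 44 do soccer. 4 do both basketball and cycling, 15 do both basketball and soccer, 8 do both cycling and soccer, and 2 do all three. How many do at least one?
|A∪B∪C| = 27+43+44-4-15-8+2 = 89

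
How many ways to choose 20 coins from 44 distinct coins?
C(44,20) = 44!/(20!×24!) = 1761039350070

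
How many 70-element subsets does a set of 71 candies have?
C(71,70) = 71!/(70!×1!) = 71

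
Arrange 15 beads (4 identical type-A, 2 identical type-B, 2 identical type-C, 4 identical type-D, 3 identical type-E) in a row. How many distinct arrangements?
15! / (4! × 2! × 2! × 4! × 3!) = 94594500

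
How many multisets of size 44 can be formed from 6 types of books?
C(44+6-1, 6-1) = C(49, 5) = 1906884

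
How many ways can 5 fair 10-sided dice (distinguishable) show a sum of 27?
Coefficient of x^27 in (x + x² + ... + x^10)^5. By inclusion-exclusion on dice exceeding 10: Σ_j (-1)^j C(5,j)·C(27-1-10j, 4) = C(5,0)·C(26,4) - C(5,1)·C(16,4) + C(5,2)·C(6,4) = 1·14950 - 5·1820 + 10·15 = 6000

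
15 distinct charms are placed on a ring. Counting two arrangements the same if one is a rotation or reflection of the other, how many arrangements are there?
(15-1)!/2 = 87178291200/2 = 43589145600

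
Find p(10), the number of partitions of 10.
Pentagonal recurrence p(n) = p(n-1) + p(n-2) - p(n-5) - p(n-7) + p(n-12) + p(n-15) - ... gives p(0..9) = 1, 1, 2, 3, 5, 7, 11, 15, 22, 30. p(10) = p(9) + p(8) - p(5) - p(3) = 30 + 22 - 7 - 3 = 42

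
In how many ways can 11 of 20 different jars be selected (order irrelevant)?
C(20,11) = 20!/(11!×9!) = 167960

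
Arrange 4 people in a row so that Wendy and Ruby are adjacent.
Treat as block: (4-1)! × 2! = 6 × 2 = 12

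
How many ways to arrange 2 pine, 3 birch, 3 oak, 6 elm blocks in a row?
14! / (2! × 3! × 3! × 6!) = 1681680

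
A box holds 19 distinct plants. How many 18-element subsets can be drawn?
C(19,18) = 19!/(18!×1!) = 19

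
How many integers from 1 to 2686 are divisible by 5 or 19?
⌊2686/5⌋ + ⌊2686/19⌋ - ⌊2686/95⌋ = 537 + 141 - 28 = 650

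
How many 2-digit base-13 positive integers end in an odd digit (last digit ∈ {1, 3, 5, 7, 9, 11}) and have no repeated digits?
Last∈{1,3,5,7,9,11}. Last=0: 0. Last nonzero: 6×11×P(11,0) = 66. Total = 66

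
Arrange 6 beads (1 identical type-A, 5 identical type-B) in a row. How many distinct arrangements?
6! / (1! × 5!) = 6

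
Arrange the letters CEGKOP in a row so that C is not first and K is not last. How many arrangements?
By inclusion-exclusion: 6! - 2×(6-1)! + (6-2)! = 720 - 240 + 24 = 504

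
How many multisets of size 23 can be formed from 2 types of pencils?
C(23+2-1, 2-1) = C(24, 1) = 24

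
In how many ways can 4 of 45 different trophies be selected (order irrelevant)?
C(45,4) = 45!/(4!×41!) = 148995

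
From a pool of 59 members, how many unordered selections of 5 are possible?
C(59,5) = 59!/(5!×54!) = 5006386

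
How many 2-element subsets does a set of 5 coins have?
C(5,2) = 5!/(2!×3!) = 10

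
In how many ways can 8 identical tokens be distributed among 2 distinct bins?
C(8+2-1, 2-1) = C(9, 1) = 9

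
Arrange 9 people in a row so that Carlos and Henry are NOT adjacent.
Total - adjacent = 9! - (9-1)!×2 = 362880 - 80640 = 282240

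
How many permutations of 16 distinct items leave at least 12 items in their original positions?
Exactly j fixed points: C(16,j)·!(16-j); sum over j ≥ 12 (derangement numbers via !m = (m-1)·(!(m-1) + !(m-2)): !0..!4 = 1, 0, 1, 2, 9). Σ_{j=12}^{16} C(16,j)·!(16-j) = C(16,12)·!4 + C(16,13)·!3 + C(16,14)·!2 + C(16,15)·!1 + C(16,16)·!0 = 1820·9 + 560·2 + 120·1 + 16·0 + 1·1 = 17621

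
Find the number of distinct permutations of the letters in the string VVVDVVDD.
8! / (3! × 5!) = 56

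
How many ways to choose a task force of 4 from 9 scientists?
C(9,4) = 9!/(4!×5!) = 126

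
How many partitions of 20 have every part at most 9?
Let r_j(i) = number of partitions of i into parts ≤ j, for i = 0..20. r_1(i) = 1 for all i; r_j(i) = r_{j-1}(i) + r_j(i-j). Rows j = 2..9: ≤2: 1 1 2 2 3 3 4 4 5 5 6 6 7 7 8 8 9 9 10 10 11; ≤3: 1 1 2 3 4 5 7 8 10 12 14 16 19 21 24 27 30 33 37 40 44; ≤4: 1 1 2 3 5 6 9 11 15 18 23 27 34 39 47 54 64 72 84 94 108; ≤5: 1 1 2 3 5 7 10 13 18 23 30 37 47 57 70 84 101 119 141 164 192; ≤6: 1 1 2 3 5 7 11 14 20 26 35 44 58 71 90 110 136 163 199 235 282; ≤7: 1 1 2 3 5 7 11 15 21 28 38 49 65 82 105 131 164 201 248 300 364; ≤8: 1 1 2 3 5 7 11 15 22 29 40 52 70 89 116 146 186 230 288 352 434; ≤9: 1 1 2 3 5 7 11 15 22 30 41 54 73 94 123 157 201 252 318 393 488. r_9(20) = 488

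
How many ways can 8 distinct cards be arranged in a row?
8! = 40320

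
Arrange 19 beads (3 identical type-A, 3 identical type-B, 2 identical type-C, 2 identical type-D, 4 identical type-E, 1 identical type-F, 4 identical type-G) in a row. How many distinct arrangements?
19! / (3! × 3! × 2! × 2! × 4! × 1! × 4!) = 1466593128000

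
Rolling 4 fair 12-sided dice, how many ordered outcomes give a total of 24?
Coefficient of x^24 in (x + x² + ... + x^12)^4. By inclusion-exclusion on dice exceeding 12: Σ_j (-1)^j C(4,j)·C(24-1-12j, 3) = C(4,0)·C(23,3) - C(4,1)·C(11,3) = 1·1771 - 4·165 = 1111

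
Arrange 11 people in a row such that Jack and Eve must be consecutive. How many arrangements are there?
Treat the 2 as one block: (11-2+1)! × 2! = 3628800 × 2 = 7257600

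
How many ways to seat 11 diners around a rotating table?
Circular: fix one position, arrange the rest. (11-1)! = 3628800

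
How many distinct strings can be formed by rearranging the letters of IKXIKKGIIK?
10! / (1! × 4! × 4! × 1!) = 6300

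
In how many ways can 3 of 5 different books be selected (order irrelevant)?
C(5,3) = 5!/(3!×2!) = 10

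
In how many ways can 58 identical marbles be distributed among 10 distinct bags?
C(58+10-1, 10-1) = C(67, 9) = 42757703560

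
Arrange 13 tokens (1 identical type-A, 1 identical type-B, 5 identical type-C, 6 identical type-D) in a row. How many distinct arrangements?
13! / (1! × 1! × 5! × 6!) = 72072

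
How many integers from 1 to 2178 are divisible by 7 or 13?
⌊2178/7⌋ + ⌊2178/13⌋ - ⌊2178/91⌋ = 311 + 167 - 23 = 455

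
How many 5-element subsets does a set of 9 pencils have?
C(9,5) = 9!/(5!×4!) = 126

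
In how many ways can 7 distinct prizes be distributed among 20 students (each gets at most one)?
P(20,7) = 20!/(20-7)! = 390700800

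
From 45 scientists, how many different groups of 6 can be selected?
C(45,6) = 45!/(6!×39!) = 8145060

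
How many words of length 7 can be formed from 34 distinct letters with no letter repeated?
P(34,7) = 34!/(34-7)! = 27113264640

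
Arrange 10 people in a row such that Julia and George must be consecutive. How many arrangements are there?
Treat the 2 as one block: (10-2+1)! × 2! = 362880 × 2 = 725760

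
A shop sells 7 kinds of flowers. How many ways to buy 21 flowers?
C(21+7-1, 7-1) = C(27, 6) = 296010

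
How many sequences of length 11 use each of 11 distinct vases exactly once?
11! = 39916800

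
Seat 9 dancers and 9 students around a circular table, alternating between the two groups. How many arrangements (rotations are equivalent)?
Fix one of the dancers: (9-1)! ways for the remaining dancers, × 9! ways for the students = 40320 × 362880 = 14631321600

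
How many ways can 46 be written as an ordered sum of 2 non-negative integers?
C(46+2-1, 2-1) = C(47, 1) = 47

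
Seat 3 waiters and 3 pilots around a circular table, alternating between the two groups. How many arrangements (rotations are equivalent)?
Fix one of the waiters: (3-1)! ways for the remaining waiters, × 3! ways for the pilots = 2 × 6 = 12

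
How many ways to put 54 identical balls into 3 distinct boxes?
C(54+3-1, 3-1) = C(56, 2) = 1540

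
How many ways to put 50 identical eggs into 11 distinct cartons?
C(50+11-1, 11-1) = C(60, 10) = 75394027566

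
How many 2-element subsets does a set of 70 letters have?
C(70,2) = 70!/(2!×68!) = 2415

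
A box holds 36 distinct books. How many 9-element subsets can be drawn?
C(36,9) = 36!/(9!×27!) = 94143280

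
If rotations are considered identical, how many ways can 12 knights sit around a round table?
Circular: fix one position, arrange the rest. (12-1)! = 39916800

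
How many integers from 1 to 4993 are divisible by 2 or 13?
⌊4993/2⌋ + ⌊4993/13⌋ - ⌊4993/26⌋ = 2496 + 384 - 192 = 2688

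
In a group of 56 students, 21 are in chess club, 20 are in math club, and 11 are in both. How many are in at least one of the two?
|A∪B| = |A| + |B| - |A∩B| = 21 + 20 - 11 = 30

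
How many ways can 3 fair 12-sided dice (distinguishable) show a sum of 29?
Coefficient of x^29 in (x + x² + ... + x^12)^3. By inclusion-exclusion on dice exceeding 12: Σ_j (-1)^j C(3,j)·C(29-1-12j, 2) = C(3,0)·C(28,2) - C(3,1)·C(16,2) + C(3,2)·C(4,2) = 1·378 - 3·120 + 3·6 = 36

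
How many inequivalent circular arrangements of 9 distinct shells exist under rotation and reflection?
(9-1)!/2 = 40320/2 = 20160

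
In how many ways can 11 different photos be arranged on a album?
11! = 39916800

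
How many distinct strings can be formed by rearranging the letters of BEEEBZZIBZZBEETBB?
17! / (6! × 5! × 1! × 1! × 4!) = 171531360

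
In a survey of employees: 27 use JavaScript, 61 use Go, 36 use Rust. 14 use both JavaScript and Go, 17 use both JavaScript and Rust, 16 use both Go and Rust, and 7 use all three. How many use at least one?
|A∪B∪C| = 27+61+36-14-17-16+7 = 84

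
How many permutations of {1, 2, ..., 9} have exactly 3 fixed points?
Choose the 3 fixed points C(9,3) = 84, derange the rest: !6 = Σ_{j=0}^{6} (-1)^j·6!/j! = 720 - 720 + 360 - 120 + 30 - 6 + 1 = 265. Product = 84 × 265 = 22260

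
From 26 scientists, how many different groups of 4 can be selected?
C(26,4) = 26!/(4!×22!) = 14950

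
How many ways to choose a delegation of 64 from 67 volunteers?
C(67,64) = 67!/(64!×3!) = 47905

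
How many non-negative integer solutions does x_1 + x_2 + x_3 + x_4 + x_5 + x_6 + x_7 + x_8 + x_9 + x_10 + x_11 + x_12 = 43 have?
C(43+12-1, 12-1) = C(54, 11) = 95722852680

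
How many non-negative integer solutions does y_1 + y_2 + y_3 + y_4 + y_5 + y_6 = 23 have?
C(23+6-1, 6-1) = C(28, 5) = 98280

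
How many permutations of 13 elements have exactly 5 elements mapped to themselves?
Choose the 5 fixed points C(13,5) = 1287, derange the rest: !8 = Σ_{j=0}^{8} (-1)^j·8!/j! = 40320 - 40320 + 20160 - 6720 + 1680 - 336 + 56 - 8 + 1 = 14833. Product = 1287 × 14833 = 19090071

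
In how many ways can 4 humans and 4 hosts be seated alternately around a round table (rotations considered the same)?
Fix one of the humans: (4-1)! ways for the remaining humans, × 4! ways for the hosts = 6 × 24 = 144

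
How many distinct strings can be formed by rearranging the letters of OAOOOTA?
7! / (4! × 2! × 1!) = 105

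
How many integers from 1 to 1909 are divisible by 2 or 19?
⌊1909/2⌋ + ⌊1909/19⌋ - ⌊1909/38⌋ = 954 + 100 - 50 = 1004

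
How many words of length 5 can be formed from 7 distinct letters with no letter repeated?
P(7,5) = 7!/(7-5)! = 2520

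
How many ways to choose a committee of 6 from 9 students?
C(9,6) = 9!/(6!×3!) = 84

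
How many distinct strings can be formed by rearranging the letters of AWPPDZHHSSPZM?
13! / (2! × 1! × 1! × 1! × 2! × 2! × 3! × 1!) = 129729600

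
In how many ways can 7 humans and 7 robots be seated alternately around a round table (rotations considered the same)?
Fix one of the humans: (7-1)! ways for the remaining humans, × 7! ways for the robots = 720 × 5040 = 3628800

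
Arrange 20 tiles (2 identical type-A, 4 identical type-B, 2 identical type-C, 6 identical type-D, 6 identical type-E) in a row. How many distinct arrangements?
20! / (2! × 4! × 2! × 6! × 6!) = 48886437600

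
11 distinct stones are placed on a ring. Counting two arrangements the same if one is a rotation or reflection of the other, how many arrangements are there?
(11-1)!/2 = 3628800/2 = 1814400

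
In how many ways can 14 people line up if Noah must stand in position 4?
Fix one position: (14-1)! = 6227020800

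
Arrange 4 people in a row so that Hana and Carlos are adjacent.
Treat as block: (4-1)! × 2! = 6 × 2 = 12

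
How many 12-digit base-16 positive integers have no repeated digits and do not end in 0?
Last digit: 15 nonzero choices. First digit: 14 (nonzero, ≠last). Middle 10: P(14,10) = 3632428800. Total = 762810048000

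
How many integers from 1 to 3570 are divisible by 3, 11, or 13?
⌊3570/3⌋+⌊3570/11⌋+⌊3570/13⌋ - ⌊3570/33⌋-⌊3570/39⌋-⌊3570/143⌋ + ⌊3570/429⌋ = 1190+324+274 - 108-91-24 + 8 = 1573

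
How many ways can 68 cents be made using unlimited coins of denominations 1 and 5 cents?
Coefficient of x^68 in 1/(1-x^1) · 1/(1-x^5). Use j coins of 5 for j = 0..⌊68/5⌋ = 13, the rest in 1s: 13 + 1 = 14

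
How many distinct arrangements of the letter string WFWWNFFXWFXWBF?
14! / (2! × 1! × 1! × 5! × 5!) = 3027024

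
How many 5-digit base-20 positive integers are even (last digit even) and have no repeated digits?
Last∈{0,2,4,6,8,10,12,14,16,18}. Last=0: 93024. Last nonzero: 9×18×P(18,3) = 793152. Total = 886176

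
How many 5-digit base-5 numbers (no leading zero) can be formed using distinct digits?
First digit: 4 choices (nonzero). Then descending: 4 × 4 × 3 × 2 × 1 = 96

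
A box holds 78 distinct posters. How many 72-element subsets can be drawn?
C(78,72) = 78!/(72!×6!) = 256851595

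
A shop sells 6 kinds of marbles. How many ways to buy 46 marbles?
C(46+6-1, 6-1) = C(51, 5) = 2349060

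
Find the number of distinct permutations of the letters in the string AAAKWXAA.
8! / (1! × 5! × 1! × 1!) = 336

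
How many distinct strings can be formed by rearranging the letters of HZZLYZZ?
7! / (1! × 1! × 1! × 4!) = 210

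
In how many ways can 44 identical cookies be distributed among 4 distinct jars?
C(44+4-1, 4-1) = C(47, 3) = 16215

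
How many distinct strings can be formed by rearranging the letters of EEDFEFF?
7! / (3! × 3! × 1!) = 140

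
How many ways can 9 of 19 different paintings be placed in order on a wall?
P(19,9) = 19!/(19-9)! = 33522128640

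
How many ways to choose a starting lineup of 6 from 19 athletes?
C(19,6) = 19!/(6!×13!) = 27132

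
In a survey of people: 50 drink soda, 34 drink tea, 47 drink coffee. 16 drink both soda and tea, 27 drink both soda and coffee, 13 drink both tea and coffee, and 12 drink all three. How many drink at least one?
|A∪B∪C| = 50+34+47-16-27-13+12 = 87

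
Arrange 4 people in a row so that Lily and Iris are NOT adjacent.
Total - adjacent = 4! - (4-1)!×2 = 24 - 12 = 12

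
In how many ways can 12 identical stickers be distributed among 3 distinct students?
C(12+3-1, 3-1) = C(14, 2) = 91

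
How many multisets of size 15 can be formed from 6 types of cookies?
C(15+6-1, 6-1) = C(20, 5) = 15504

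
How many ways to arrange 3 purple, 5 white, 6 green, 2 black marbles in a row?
16! / (3! × 5! × 6! × 2!) = 20180160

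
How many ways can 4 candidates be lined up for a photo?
4! = 24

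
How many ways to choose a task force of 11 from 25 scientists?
C(25,11) = 25!/(11!×14!) = 4457400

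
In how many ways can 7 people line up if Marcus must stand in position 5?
Fix one position: (7-1)! = 720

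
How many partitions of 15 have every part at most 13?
Let r_j(i) = number of partitions of i into parts ≤ j, for i = 0..15. r_1(i) = 1 for all i; r_j(i) = r_{j-1}(i) + r_j(i-j). Rows j = 2..13: ≤2: 1 1 2 2 3 3 4 4 5 5 6 6 7 7 8 8; ≤3: 1 1 2 3 4 5 7 8 10 12 14 16 19 21 24 27; ≤4: 1 1 2 3 5 6 9 11 15 18 23 27 34 39 47 54; ≤5: 1 1 2 3 5 7 10 13 18 23 30 37 47 57 70 84; ≤6: 1 1 2 3 5 7 11 14 20 26 35 44 58 71 90 110; ≤7: 1 1 2 3 5 7 11 15 21 28 38 49 65 82 105 131; ≤8: 1 1 2 3 5 7 11 15 22 29 40 52 70 89 116 146; ≤9: 1 1 2 3 5 7 11 15 22 30 41 54 73 94 123 157; ≤10: 1 1 2 3 5 7 11 15 22 30 42 55 75 97 128 164; ≤11: 1 1 2 3 5 7 11 15 22 30 42 56 76 99 131 169; ≤12: 1 1 2 3 5 7 11 15 22 30 42 56 77 100 133 172; ≤13: 1 1 2 3 5 7 11 15 22 30 42 56 77 101 134 174. r_13(15) = 174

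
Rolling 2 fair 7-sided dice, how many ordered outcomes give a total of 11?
Coefficient of x^11 in (x + x² + ... + x^7)^2. By inclusion-exclusion on dice exceeding 7: Σ_j (-1)^j C(2,j)·C(11-1-7j, 1) = C(2,0)·C(10,1) - C(2,1)·C(3,1) = 1·10 - 2·3 = 4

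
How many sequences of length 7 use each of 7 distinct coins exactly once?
7! = 5040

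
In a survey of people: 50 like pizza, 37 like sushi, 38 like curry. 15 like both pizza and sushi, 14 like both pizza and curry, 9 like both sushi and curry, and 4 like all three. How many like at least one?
|A∪B∪C| = 50+37+38-15-14-9+4 = 91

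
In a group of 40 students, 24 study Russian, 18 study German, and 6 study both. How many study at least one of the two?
|A∪B| = |A| + |B| - |A∩B| = 24 + 18 - 6 = 36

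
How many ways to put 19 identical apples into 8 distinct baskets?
C(19+8-1, 8-1) = C(26, 7) = 657800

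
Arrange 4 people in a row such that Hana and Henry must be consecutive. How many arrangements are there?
Treat the 2 as one block: (4-2+1)! × 2! = 6 × 2 = 12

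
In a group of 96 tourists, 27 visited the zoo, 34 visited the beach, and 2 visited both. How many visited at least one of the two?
|A∪B| = |A| + |B| - |A∩B| = 27 + 34 - 2 = 59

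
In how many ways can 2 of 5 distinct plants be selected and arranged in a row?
P(5,2) = 5!/(5-2)! = 20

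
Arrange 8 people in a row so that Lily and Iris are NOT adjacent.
Total - adjacent = 8! - (8-1)!×2 = 40320 - 10080 = 30240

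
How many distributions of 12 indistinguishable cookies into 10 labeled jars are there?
C(12+10-1, 10-1) = C(21, 9) = 293930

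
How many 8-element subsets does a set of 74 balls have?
C(74,8) = 74!/(8!×66!) = 15071474661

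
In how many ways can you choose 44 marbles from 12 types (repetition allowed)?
C(44+12-1, 12-1) = C(55, 11) = 119653565850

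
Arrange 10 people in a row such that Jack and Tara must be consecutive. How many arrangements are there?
Treat the 2 as one block: (10-2+1)! × 2! = 362880 × 2 = 725760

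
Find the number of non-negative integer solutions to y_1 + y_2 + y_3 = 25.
C(25+3-1, 3-1) = C(27, 2) = 351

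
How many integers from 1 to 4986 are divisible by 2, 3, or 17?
⌊4986/2⌋+⌊4986/3⌋+⌊4986/17⌋ - ⌊4986/6⌋-⌊4986/34⌋-⌊4986/51⌋ + ⌊4986/102⌋ = 2493+1662+293 - 831-146-97 + 48 = 3422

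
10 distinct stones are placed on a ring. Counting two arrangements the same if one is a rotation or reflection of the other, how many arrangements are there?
(10-1)!/2 = 362880/2 = 181440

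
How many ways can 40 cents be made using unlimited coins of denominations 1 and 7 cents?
Coefficient of x^40 in 1/(1-x^1) · 1/(1-x^7). Use j coins of 7 for j = 0..⌊40/7⌋ = 5, the rest in 1s: 5 + 1 = 6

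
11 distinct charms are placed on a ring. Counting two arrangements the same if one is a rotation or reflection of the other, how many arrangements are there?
(11-1)!/2 = 3628800/2 = 1814400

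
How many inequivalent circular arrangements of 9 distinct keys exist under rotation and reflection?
(9-1)!/2 = 40320/2 = 20160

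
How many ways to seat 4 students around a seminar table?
Circular: fix one position, arrange the rest. (4-1)! = 6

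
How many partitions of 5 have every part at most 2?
Let r_j(i) = number of partitions of i into parts ≤ j, for i = 0..5. r_1(i) = 1 for all i; r_j(i) = r_{j-1}(i) + r_j(i-j). Rows j = 2..2: ≤2: 1 1 2 2 3 3. r_2(5) = 3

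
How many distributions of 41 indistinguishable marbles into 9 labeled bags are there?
C(41+9-1, 9-1) = C(49, 8) = 450978066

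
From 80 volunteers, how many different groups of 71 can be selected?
C(80,71) = 80!/(71!×9!) = 231900297200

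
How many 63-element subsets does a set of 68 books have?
C(68,63) = 68!/(63!×5!) = 10424128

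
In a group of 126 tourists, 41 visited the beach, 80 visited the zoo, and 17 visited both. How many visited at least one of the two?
|A∪B| = |A| + |B| - |A∩B| = 41 + 80 - 17 = 104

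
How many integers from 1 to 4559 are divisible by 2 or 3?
⌊4559/2⌋ + ⌊4559/3⌋ - ⌊4559/6⌋ = 2279 + 1519 - 759 = 3039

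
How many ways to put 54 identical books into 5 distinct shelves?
C(54+5-1, 5-1) = C(58, 4) = 424270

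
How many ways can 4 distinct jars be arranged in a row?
4! = 24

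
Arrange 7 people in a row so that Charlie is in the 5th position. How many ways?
Fix one position: (7-1)! = 720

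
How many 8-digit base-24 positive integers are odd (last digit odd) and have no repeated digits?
Last∈{1,3,5,7,9,11,13,15,17,19,21,23}. Last=0: 0. Last nonzero: 12×22×P(22,6) = 14182439040. Total = 14182439040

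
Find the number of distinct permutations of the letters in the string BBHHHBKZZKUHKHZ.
15! / (1! × 5! × 3! × 3! × 3!) = 50450400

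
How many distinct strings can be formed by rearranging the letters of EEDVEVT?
7! / (1! × 2! × 3! × 1!) = 420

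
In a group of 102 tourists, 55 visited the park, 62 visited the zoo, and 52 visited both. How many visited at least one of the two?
|A∪B| = |A| + |B| - |A∩B| = 55 + 62 - 52 = 65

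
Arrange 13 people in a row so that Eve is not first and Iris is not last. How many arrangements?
By inclusion-exclusion: 13! - 2×(13-1)! + (13-2)! = 6227020800 - 958003200 + 39916800 = 5308934400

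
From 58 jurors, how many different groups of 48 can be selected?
C(58,48) = 58!/(48!×10!) = 52179482355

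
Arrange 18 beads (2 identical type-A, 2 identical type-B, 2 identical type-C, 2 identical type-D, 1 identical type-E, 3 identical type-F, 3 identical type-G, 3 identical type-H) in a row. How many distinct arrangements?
18! / (2! × 2! × 2! × 2! × 1! × 3! × 3! × 3!) = 1852538688000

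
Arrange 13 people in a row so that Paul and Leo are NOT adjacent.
Total - adjacent = 13! - (13-1)!×2 = 6227020800 - 958003200 = 5269017600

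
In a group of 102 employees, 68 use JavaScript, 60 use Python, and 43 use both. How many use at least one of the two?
|A∪B| = |A| + |B| - |A∩B| = 68 + 60 - 43 = 85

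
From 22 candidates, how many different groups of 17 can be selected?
C(22,17) = 22!/(17!×5!) = 26334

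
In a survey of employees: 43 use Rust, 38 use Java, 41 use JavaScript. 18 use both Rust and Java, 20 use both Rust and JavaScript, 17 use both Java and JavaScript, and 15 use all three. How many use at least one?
|A∪B∪C| = 43+38+41-18-20-17+15 = 82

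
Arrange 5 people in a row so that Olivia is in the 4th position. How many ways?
Fix one position: (5-1)! = 24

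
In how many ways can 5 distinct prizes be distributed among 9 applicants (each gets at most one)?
P(9,5) = 9!/(9-5)! = 15120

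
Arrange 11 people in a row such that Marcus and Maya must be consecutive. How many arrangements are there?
Treat the 2 as one block: (11-2+1)! × 2! = 3628800 × 2 = 7257600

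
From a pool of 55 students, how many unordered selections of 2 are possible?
C(55,2) = 55!/(2!×53!) = 1485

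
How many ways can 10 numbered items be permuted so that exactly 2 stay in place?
Choose the 2 fixed points C(10,2) = 45, derange the rest: !8 = Σ_{j=0}^{8} (-1)^j·8!/j! = 40320 - 40320 + 20160 - 6720 + 1680 - 336 + 56 - 8 + 1 = 14833. Product = 45 × 14833 = 667485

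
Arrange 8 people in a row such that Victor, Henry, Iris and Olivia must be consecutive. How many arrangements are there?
Treat the 4 as one block: (8-4+1)! × 4! = 120 × 24 = 2880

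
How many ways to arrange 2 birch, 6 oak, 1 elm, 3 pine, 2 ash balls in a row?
14! / (2! × 6! × 1! × 3! × 2!) = 5045040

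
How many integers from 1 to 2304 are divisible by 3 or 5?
⌊2304/3⌋ + ⌊2304/5⌋ - ⌊2304/15⌋ = 768 + 460 - 153 = 1075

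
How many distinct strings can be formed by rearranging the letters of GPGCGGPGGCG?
11! / (2! × 2! × 7!) = 1980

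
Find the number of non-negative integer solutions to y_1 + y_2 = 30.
C(30+2-1, 2-1) = C(31, 1) = 31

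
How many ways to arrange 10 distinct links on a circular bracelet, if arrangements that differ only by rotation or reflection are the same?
(10-1)!/2 = 362880/2 = 181440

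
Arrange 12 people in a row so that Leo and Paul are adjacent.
Treat as block: (12-1)! × 2! = 39916800 × 2 = 79833600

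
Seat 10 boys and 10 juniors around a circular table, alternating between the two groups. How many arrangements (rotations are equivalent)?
Fix one of the boys: (10-1)! ways for the remaining boys, × 10! ways for the juniors = 362880 × 3628800 = 1316818944000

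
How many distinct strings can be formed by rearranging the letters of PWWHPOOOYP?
10! / (3! × 1! × 2! × 1! × 3!) = 50400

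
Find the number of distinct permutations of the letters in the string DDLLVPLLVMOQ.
12! / (1! × 2! × 2! × 1! × 1! × 1! × 4!) = 4989600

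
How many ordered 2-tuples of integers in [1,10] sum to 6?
Coefficient of x^6 in (x + x² + ... + x^10)^2. By inclusion-exclusion on dice exceeding 10: Σ_j (-1)^j C(2,j)·C(6-1-10j, 1) = C(2,0)·C(5,1) = 1·5 = 5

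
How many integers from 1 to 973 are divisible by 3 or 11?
⌊973/3⌋ + ⌊973/11⌋ - ⌊973/33⌋ = 324 + 88 - 29 = 383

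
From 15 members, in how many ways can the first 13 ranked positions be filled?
P(15,13) = 15!/(15-13)! = 653837184000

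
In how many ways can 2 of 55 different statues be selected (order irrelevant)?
C(55,2) = 55!/(2!×53!) = 1485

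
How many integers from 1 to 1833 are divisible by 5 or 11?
⌊1833/5⌋ + ⌊1833/11⌋ - ⌊1833/55⌋ = 366 + 166 - 33 = 499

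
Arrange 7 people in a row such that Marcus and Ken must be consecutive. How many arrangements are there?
Treat the 2 as one block: (7-2+1)! × 2! = 720 × 2 = 1440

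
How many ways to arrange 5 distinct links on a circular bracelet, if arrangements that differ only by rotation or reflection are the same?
(5-1)!/2 = 24/2 = 12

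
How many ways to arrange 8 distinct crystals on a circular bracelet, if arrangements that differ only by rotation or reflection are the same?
(8-1)!/2 = 5040/2 = 2520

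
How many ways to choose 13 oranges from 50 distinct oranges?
C(50,13) = 50!/(13!×37!) = 354860518600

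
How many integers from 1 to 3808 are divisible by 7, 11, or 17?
⌊3808/7⌋+⌊3808/11⌋+⌊3808/17⌋ - ⌊3808/77⌋-⌊3808/119⌋-⌊3808/187⌋ + ⌊3808/1309⌋ = 544+346+224 - 49-32-20 + 2 = 1015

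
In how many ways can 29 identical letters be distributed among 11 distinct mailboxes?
C(29+11-1, 11-1) = C(39, 10) = 635745396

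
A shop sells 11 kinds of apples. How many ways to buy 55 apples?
C(55+11-1, 11-1) = C(65, 10) = 179013799328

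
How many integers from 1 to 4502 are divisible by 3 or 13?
⌊4502/3⌋ + ⌊4502/13⌋ - ⌊4502/39⌋ = 1500 + 346 - 115 = 1731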